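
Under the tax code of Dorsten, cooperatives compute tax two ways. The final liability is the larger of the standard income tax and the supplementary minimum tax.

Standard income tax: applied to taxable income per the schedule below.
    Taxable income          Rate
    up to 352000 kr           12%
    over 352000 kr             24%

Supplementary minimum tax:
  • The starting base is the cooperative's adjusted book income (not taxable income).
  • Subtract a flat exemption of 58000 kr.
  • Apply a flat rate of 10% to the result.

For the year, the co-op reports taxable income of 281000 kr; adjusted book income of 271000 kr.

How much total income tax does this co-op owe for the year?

Supplementary minimum tax:
  Base (adjusted book income): 271000 kr
  Less exemption 58000 kr → base 213000 kr
  213000 kr × 10% = 21300 kr

Standard income tax:
  281000 kr × 12% = 33720 kr

33720 kr > 21300 kr, so the standard income tax governs.

33720 kr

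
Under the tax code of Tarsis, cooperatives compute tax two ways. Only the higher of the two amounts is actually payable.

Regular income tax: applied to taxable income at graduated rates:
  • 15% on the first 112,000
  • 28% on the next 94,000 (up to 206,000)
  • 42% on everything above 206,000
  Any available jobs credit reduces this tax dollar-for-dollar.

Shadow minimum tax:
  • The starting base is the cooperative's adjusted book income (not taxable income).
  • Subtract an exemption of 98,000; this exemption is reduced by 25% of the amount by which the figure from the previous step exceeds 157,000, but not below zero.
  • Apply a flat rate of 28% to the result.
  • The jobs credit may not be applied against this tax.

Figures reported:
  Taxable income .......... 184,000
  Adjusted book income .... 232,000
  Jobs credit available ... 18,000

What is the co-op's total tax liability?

Shadow minimum tax:
  Base (adjusted book income): 232,000
  Exemption: 98,000 − 25% × (232,000 − 157,000) = 98,000 − 18,750 = 79,250
  Base: 232,000 − 79,250 = 152,750
  152,750 × 28% = 42,770

Regular income tax:
  112,000 × 15% = 16,800
  72,000 × 28% = 20,160
  → 36,960
  Less jobs credit 18,000 → 18,960

42,770 > 18,960, so the shadow minimum tax is the binding amount.

42,770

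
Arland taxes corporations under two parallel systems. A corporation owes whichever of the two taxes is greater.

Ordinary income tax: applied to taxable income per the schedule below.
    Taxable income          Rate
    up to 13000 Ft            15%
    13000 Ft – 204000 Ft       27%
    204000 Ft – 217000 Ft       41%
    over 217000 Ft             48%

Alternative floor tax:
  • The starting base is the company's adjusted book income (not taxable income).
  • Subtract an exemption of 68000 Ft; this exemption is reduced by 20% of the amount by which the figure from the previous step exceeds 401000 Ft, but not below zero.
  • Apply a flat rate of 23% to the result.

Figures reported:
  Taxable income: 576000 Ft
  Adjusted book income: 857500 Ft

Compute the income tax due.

Alternative floor tax:
  Base (adjusted book income): 857500 Ft
  Exemption: 20% × (857500 Ft − 401000 Ft) = 91300 Ft ≥ 68000 Ft, so the exemption is fully phased out
  Base: 857500 Ft − 0 Ft = 857500 Ft
  857500 Ft × 23% = 197225 Ft

Ordinary income tax:
  13000 Ft × 15% = 1950 Ft
  191000 Ft × 27% = 51570 Ft
  13000 Ft × 41% = 5330 Ft
  359000 Ft × 48% = 172320 Ft
  → 231170 Ft

231170 Ft > 197225 Ft, so the ordinary income tax governs.

231170 Ft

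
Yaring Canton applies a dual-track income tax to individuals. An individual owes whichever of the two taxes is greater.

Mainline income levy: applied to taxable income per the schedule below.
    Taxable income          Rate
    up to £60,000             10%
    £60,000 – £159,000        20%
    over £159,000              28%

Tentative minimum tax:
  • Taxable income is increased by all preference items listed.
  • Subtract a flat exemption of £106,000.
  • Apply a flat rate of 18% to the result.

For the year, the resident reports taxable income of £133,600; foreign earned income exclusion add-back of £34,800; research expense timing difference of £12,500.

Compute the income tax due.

£20,720

Tentative minimum tax:
  Adjusted income: £133,600 + £34,800 + £12,500 = £180,900
  Less exemption £106,000 → base £74,900
  £74,900 × 18% = £13,482

Mainline income levy:
  £60,000 × 10% = £6,000
  £73,600 × 20% = £14,720
  → £20,720

£20,720 > £13,482, so the mainline income levy governs.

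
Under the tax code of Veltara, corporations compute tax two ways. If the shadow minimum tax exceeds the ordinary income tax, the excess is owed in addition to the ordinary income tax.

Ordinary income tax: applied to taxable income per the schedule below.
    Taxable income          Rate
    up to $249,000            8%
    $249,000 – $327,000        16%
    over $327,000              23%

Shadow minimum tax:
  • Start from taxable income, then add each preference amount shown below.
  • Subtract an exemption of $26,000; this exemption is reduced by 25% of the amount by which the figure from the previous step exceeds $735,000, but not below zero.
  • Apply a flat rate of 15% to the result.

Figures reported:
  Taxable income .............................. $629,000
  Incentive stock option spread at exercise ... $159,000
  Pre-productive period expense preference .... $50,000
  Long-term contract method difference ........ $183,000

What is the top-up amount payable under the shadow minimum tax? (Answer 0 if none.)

Shadow minimum tax:
  Adjusted income: $629,000 + $159,000 + $50,000 + $183,000 = $1,021,000
  Exemption: 25% × ($1,021,000 − $735,000) = $71,500 ≥ $26,000, so the exemption is fully phased out
  Base: $1,021,000 − $0 = $1,021,000
  $1,021,000 × 15% = $153,150

Ordinary income tax:
  $249,000 × 8% = $19,920
  $78,000 × 16% = $12,480
  $302,000 × 23% = $69,460
  → $101,860

Excess of shadow minimum tax over ordinary income tax: $153,150 − $101,860 = $51,290.

$51,290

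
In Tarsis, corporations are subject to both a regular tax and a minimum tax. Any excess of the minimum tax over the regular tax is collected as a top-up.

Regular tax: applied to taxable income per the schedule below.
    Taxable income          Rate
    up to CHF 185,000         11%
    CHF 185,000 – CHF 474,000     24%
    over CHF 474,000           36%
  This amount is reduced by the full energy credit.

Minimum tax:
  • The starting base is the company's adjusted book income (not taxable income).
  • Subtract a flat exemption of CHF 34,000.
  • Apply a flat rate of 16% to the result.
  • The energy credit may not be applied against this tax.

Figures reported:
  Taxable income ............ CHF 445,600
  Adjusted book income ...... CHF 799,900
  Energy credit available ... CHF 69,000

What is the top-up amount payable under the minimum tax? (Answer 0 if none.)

Regular tax:
  CHF 185,000 × 11% = CHF 20,350
  CHF 260,600 × 24% = CHF 62,544
  → CHF 82,894
  Less energy credit CHF 69,000 → CHF 13,894

Minimum tax:
  Base (adjusted book income): CHF 799,900
  Less exemption CHF 34,000 → base CHF 765,900
  CHF 765,900 × 16% = CHF 122,544

Excess of minimum tax over regular tax: CHF 122,544 − CHF 13,894 = CHF 108,650.

CHF 108,650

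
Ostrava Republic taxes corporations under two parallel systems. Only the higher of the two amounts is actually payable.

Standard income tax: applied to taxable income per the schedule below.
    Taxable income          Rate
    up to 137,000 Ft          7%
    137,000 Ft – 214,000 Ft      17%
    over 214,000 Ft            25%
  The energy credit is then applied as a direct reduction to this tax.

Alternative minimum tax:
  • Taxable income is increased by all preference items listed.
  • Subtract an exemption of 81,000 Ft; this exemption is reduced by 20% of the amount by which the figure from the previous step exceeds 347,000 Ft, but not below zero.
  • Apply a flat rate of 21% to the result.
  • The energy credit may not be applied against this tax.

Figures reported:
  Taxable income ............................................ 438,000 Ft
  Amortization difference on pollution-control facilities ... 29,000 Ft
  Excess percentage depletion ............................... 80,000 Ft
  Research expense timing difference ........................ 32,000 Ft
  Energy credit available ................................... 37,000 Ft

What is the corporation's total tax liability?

Standard income tax:
  137,000 Ft × 7% = 9,590 Ft
  77,000 Ft × 17% = 13,090 Ft
  224,000 Ft × 25% = 56,000 Ft
  → 78,680 Ft
  Less energy credit 37,000 Ft → 41,680 Ft

Alternative minimum tax:
  Adjusted income: 438,000 Ft + 29,000 Ft + 80,000 Ft + 32,000 Ft = 579,000 Ft
  Exemption: 81,000 Ft − 20% × (579,000 Ft − 347,000 Ft) = 81,000 Ft − 46,400 Ft = 34,600 Ft
  Base: 579,000 Ft − 34,600 Ft = 544,400 Ft
  544,400 Ft × 21% = 114,324 Ft

114,324 Ft > 41,680 Ft, so the alternative minimum tax is the binding amount.

114,324 Ft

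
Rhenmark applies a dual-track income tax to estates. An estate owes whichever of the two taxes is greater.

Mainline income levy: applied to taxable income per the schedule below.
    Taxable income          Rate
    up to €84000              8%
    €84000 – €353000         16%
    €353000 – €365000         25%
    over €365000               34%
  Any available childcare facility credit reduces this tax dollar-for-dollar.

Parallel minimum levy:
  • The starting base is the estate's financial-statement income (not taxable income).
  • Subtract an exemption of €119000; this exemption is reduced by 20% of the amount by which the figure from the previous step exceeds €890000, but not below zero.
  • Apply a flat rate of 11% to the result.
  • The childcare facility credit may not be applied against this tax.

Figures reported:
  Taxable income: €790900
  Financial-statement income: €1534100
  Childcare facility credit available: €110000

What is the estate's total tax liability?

Mainline income levy:
  €84000 × 8% = €6720
  €269000 × 16% = €43040
  €12000 × 25% = €3000
  €425900 × 34% = €144806
  → €197566
  Less childcare facility credit €110000 → €87566

Parallel minimum levy:
  Base (financial-statement income): €1534100
  Exemption: 20% × (€1534100 − €890000) = €128820 ≥ €119000, so the exemption is fully phased out
  Base: €1534100 − €0 = €1534100
  €1534100 × 11% = €168751

€168751 > €87566, so the parallel minimum levy is the binding amount.

€168751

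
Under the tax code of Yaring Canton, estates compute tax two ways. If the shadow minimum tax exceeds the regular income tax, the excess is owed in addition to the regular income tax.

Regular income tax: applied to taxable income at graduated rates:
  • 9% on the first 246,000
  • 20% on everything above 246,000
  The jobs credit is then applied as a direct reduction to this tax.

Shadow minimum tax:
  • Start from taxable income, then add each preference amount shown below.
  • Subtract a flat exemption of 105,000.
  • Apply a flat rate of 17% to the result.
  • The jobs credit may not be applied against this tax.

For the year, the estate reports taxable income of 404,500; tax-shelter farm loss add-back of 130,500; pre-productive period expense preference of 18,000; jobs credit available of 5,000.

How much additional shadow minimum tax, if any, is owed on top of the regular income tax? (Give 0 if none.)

Shadow minimum tax:
  Adjusted income: 404,500 + 130,500 + 18,000 = 553,000
  Less exemption 105,000 → base 448,000
  448,000 × 17% = 76,160

Regular income tax:
  246,000 × 9% = 22,140
  158,500 × 20% = 31,700
  → 53,840
  Less jobs credit 5,000 → 48,840

Excess of shadow minimum tax over regular income tax: 76,160 − 48,840 = 27,320.

27,320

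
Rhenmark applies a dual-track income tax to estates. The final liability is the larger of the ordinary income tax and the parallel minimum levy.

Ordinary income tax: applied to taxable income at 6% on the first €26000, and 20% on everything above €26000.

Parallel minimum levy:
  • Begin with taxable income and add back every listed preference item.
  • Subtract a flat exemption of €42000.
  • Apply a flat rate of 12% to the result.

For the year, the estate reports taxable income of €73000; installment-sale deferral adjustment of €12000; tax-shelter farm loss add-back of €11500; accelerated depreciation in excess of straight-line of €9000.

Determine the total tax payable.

€10960

Parallel minimum levy:
  Adjusted income: €73000 + €12000 + €11500 + €9000 = €105500
  Less exemption €42000 → base €63500
  €63500 × 12% = €7620

Ordinary income tax:
  €26000 × 6% = €1560
  €47000 × 20% = €9400
  → €10960

€10960 > €7620, so the ordinary income tax governs.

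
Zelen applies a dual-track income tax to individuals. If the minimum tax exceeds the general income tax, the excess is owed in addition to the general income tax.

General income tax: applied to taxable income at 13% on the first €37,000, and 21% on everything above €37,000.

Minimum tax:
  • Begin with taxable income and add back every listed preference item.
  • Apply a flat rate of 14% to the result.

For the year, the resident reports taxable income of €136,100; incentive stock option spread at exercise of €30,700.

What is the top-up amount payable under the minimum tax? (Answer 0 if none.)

€0

General income tax:
  €37,000 × 13% = €4,810
  €99,100 × 21% = €20,811
  → €25,621

Minimum tax:
  Adjusted income: €136,100 + €30,700 = €166,800
  €166,800 × 14% = €23,352

€23,352 ≤ €25,621, so no add-on is due.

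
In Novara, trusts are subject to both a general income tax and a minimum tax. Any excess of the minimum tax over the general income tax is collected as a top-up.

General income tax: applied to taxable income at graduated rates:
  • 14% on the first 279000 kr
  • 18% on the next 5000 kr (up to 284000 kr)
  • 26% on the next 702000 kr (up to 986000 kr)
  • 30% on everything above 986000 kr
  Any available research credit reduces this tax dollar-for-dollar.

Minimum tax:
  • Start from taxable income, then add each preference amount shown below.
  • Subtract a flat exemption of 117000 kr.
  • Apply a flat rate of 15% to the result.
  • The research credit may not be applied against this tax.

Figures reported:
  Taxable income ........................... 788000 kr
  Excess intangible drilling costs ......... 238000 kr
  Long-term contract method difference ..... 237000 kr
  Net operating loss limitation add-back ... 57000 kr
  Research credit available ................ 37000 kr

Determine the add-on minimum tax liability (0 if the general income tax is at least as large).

Minimum tax:
  Adjusted income: 788000 kr + 238000 kr + 237000 kr + 57000 kr = 1320000 kr
  Less exemption 117000 kr → base 1203000 kr
  1203000 kr × 15% = 180450 kr

General income tax:
  279000 kr × 14% = 39060 kr
  5000 kr × 18% = 900 kr
  504000 kr × 26% = 131040 kr
  → 171000 kr
  Less research credit 37000 kr → 134000 kr

Excess of minimum tax over general income tax: 180450 kr − 134000 kr = 46450 kr.

46450 kr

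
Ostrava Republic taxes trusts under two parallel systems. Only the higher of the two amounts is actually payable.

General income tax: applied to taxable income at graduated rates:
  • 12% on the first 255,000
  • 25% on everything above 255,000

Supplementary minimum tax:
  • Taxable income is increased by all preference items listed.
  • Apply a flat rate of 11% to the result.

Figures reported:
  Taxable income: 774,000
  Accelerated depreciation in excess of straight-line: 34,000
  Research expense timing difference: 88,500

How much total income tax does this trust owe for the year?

Supplementary minimum tax:
  Adjusted income: 774,000 + 34,000 + 88,500 = 896,500
  896,500 × 11% = 98,615

General income tax:
  255,000 × 12% = 30,600
  519,000 × 25% = 129,750
  → 160,350

160,350 > 98,615, so the general income tax governs.

160,350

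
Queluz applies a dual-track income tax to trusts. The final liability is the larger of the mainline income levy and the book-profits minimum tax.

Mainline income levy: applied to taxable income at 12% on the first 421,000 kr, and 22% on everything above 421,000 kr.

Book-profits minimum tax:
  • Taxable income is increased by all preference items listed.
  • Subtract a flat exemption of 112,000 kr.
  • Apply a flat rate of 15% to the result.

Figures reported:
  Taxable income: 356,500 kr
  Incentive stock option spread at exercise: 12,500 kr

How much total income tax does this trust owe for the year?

Book-profits minimum tax:
  Adjusted income: 356,500 kr + 12,500 kr = 369,000 kr
  Less exemption 112,000 kr → base 257,000 kr
  257,000 kr × 15% = 38,550 kr

Mainline income levy:
  356,500 kr × 12% = 42,780 kr

42,780 kr > 38,550 kr, so the mainline income levy governs.

42,780 kr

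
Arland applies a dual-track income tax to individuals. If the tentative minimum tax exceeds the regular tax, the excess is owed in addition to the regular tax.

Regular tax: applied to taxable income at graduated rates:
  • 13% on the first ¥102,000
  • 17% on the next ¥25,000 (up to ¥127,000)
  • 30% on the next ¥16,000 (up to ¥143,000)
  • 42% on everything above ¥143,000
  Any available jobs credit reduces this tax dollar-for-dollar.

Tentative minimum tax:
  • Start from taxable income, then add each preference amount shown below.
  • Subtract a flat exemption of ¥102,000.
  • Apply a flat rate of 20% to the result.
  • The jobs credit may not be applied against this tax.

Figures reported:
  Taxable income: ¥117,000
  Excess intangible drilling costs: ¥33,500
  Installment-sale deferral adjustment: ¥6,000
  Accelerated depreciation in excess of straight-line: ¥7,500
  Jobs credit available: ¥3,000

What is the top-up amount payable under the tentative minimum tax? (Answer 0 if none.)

¥0

Regular tax:
  ¥102,000 × 13% = ¥13,260
  ¥15,000 × 17% = ¥2,550
  → ¥15,810
  Less jobs credit ¥3,000 → ¥12,810

Tentative minimum tax:
  Adjusted income: ¥117,000 + ¥33,500 + ¥6,000 + ¥7,500 = ¥164,000
  Less exemption ¥102,000 → base ¥62,000
  ¥62,000 × 20% = ¥12,400

¥12,400 ≤ ¥12,810, so no add-on is due.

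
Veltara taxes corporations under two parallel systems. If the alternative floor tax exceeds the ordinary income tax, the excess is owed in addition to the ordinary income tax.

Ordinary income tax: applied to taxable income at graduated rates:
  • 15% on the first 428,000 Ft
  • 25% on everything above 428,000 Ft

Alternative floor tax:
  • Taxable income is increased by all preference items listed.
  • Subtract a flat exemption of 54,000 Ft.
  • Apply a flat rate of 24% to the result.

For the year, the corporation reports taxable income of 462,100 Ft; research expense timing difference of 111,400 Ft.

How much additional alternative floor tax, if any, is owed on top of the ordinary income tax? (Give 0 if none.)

Ordinary income tax:
  428,000 Ft × 15% = 64,200 Ft
  34,100 Ft × 25% = 8,525 Ft
  → 72,725 Ft

Alternative floor tax:
  Adjusted income: 462,100 Ft + 111,400 Ft = 573,500 Ft
  Less exemption 54,000 Ft → base 519,500 Ft
  519,500 Ft × 24% = 124,680 Ft

Excess of alternative floor tax over ordinary income tax: 124,680 Ft − 72,725 Ft = 51,955 Ft.

51,955 Ft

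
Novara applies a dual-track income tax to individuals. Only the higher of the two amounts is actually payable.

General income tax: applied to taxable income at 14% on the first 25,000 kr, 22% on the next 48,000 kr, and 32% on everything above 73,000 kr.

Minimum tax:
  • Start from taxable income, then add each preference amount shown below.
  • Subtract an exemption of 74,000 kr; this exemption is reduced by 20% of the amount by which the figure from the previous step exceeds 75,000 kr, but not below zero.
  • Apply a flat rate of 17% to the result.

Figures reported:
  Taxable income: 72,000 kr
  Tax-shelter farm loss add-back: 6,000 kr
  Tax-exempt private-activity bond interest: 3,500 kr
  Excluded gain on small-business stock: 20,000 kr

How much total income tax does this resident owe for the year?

Minimum tax:
  Adjusted income: 72,000 kr + 6,000 kr + 3,500 kr + 20,000 kr = 101,500 kr
  Exemption: 74,000 kr − 20% × (101,500 kr − 75,000 kr) = 74,000 kr − 5,300 kr = 68,700 kr
  Base: 101,500 kr − 68,700 kr = 32,800 kr
  32,800 kr × 17% = 5,576 kr

General income tax:
  25,000 kr × 14% = 3,500 kr
  47,000 kr × 22% = 10,340 kr
  → 13,840 kr

13,840 kr > 5,576 kr, so the general income tax governs.

13,840 kr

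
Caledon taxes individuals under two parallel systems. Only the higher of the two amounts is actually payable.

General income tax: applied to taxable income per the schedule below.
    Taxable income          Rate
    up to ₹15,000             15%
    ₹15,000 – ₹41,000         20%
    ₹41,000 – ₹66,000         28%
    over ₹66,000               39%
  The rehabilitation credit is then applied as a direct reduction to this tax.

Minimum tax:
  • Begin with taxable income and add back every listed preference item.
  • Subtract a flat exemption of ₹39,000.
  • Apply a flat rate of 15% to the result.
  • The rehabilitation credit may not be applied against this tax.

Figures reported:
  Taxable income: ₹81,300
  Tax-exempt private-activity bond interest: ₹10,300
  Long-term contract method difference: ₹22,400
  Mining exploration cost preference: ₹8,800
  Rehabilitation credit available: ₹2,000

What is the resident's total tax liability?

₹18,417

General income tax:
  ₹15,000 × 15% = ₹2,250
  ₹26,000 × 20% = ₹5,200
  ₹25,000 × 28% = ₹7,000
  ₹15,300 × 39% = ₹5,967
  → ₹20,417
  Less rehabilitation credit ₹2,000 → ₹18,417

Minimum tax:
  Adjusted income: ₹81,300 + ₹10,300 + ₹22,400 + ₹8,800 = ₹122,800
  Less exemption ₹39,000 → base ₹83,800
  ₹83,800 × 15% = ₹12,570

₹18,417 > ₹12,570, so the general income tax governs.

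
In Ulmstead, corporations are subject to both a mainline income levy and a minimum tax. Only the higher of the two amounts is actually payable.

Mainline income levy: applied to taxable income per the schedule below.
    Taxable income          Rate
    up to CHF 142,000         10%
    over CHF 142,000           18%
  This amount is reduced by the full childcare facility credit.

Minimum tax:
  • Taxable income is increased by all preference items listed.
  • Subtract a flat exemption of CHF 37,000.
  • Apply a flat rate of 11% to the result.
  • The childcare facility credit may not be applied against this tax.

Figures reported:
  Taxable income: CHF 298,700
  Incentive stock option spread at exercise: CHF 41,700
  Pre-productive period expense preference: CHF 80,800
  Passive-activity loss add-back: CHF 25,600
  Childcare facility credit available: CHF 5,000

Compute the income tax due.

Mainline income levy:
  CHF 142,000 × 10% = CHF 14,200
  CHF 156,700 × 18% = CHF 28,206
  → CHF 42,406
  Less childcare facility credit CHF 5,000 → CHF 37,406

Minimum tax:
  Adjusted income: CHF 298,700 + CHF 41,700 + CHF 80,800 + CHF 25,600 = CHF 446,800
  Less exemption CHF 37,000 → base CHF 409,800
  CHF 409,800 × 11% = CHF 45,078

CHF 45,078 > CHF 37,406, so the minimum tax is the binding amount.

CHF 45,078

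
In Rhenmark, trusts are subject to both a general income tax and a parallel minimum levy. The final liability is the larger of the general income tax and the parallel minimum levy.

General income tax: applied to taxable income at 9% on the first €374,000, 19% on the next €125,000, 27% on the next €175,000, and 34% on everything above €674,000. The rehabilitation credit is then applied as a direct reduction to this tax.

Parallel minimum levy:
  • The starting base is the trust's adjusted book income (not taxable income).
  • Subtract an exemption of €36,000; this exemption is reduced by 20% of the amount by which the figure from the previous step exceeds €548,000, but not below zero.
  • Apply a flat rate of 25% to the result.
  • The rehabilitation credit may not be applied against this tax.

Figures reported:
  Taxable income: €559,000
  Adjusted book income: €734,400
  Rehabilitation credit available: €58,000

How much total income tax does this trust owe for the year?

General income tax:
  €374,000 × 9% = €33,660
  €125,000 × 19% = €23,750
  €60,000 × 27% = €16,200
  → €73,610
  Less rehabilitation credit €58,000 → €15,610

Parallel minimum levy:
  Base (adjusted book income): €734,400
  Exemption: 20% × (€734,400 − €548,000) = €37,280 ≥ €36,000, so the exemption is fully phased out
  Base: €734,400 − €0 = €734,400
  €734,400 × 25% = €183,600

€183,600 > €15,610, so the parallel minimum levy is the binding amount.

€183,600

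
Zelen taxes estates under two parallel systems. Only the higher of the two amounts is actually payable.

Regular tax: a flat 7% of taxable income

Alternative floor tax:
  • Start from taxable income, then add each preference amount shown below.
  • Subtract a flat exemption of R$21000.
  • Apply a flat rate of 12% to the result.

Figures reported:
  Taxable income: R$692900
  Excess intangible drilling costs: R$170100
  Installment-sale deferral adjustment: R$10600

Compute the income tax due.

Alternative floor tax:
  Adjusted income: R$692900 + R$170100 + R$10600 = R$873600
  Less exemption R$21000 → base R$852600
  R$852600 × 12% = R$102312

Regular tax:
  R$692900 × 7% = R$48503

R$102312 > R$48503, so the alternative floor tax is the binding amount.

R$102312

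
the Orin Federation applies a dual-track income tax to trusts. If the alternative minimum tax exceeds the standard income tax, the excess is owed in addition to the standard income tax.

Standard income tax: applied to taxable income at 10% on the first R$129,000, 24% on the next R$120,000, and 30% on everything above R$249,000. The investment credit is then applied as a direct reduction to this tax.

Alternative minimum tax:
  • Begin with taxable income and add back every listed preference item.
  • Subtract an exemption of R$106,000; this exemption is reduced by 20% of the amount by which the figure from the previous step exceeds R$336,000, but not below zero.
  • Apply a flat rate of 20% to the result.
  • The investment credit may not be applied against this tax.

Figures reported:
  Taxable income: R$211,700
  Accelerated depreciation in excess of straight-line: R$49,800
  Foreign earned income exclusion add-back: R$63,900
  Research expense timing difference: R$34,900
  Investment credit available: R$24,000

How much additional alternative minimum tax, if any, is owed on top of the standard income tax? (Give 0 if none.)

R$43,084

Alternative minimum tax:
  Adjusted income: R$211,700 + R$49,800 + R$63,900 + R$34,900 = R$360,300
  Exemption: R$106,000 − 20% × (R$360,300 − R$336,000) = R$106,000 − R$4,860 = R$101,140
  Base: R$360,300 − R$101,140 = R$259,160
  R$259,160 × 20% = R$51,832

Standard income tax:
  R$129,000 × 10% = R$12,900
  R$82,700 × 24% = R$19,848
  → R$32,748
  Less investment credit R$24,000 → R$8,748

Excess of alternative minimum tax over standard income tax: R$51,832 − R$8,748 = R$43,084.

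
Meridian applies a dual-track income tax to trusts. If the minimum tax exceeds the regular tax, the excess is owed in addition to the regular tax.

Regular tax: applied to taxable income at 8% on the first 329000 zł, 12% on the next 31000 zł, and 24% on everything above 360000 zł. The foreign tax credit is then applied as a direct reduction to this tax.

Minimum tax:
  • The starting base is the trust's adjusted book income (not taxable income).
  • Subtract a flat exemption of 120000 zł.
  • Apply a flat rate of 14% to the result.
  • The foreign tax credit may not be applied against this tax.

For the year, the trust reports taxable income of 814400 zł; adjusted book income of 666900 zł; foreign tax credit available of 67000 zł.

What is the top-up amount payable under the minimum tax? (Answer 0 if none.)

4470 zł

Minimum tax:
  Base (adjusted book income): 666900 zł
  Less exemption 120000 zł → base 546900 zł
  546900 zł × 14% = 76566 zł

Regular tax:
  329000 zł × 8% = 26320 zł
  31000 zł × 12% = 3720 zł
  454400 zł × 24% = 109056 zł
  → 139096 zł
  Less foreign tax credit 67000 zł → 72096 zł

Excess of minimum tax over regular tax: 76566 zł − 72096 zł = 4470 zł.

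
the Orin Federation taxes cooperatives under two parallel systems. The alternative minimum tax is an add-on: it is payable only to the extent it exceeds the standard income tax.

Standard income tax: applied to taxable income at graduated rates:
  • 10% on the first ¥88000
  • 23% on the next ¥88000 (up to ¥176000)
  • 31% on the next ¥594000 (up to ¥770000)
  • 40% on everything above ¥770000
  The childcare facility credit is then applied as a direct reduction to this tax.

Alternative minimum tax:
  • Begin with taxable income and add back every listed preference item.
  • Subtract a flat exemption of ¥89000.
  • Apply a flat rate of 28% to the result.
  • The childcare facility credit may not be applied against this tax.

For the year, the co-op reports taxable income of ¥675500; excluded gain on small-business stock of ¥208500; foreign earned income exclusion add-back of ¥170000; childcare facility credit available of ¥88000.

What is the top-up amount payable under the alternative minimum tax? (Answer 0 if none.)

Alternative minimum tax:
  Adjusted income: ¥675500 + ¥208500 + ¥170000 = ¥1054000
  Less exemption ¥89000 → base ¥965000
  ¥965000 × 28% = ¥270200

Standard income tax:
  ¥88000 × 10% = ¥8800
  ¥88000 × 23% = ¥20240
  ¥499500 × 31% = ¥154845
  → ¥183885
  Less childcare facility credit ¥88000 → ¥95885

Excess of alternative minimum tax over standard income tax: ¥270200 − ¥95885 = ¥174315.

¥174315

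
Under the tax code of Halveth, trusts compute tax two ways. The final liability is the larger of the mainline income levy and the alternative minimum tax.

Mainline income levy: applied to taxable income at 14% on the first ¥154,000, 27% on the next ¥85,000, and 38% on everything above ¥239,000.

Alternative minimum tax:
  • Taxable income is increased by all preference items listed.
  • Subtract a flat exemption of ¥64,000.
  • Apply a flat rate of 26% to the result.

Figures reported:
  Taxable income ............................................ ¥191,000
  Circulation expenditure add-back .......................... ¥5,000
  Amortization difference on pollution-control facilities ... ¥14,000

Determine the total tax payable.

Mainline income levy:
  ¥154,000 × 14% = ¥21,560
  ¥37,000 × 27% = ¥9,990
  → ¥31,550

Alternative minimum tax:
  Adjusted income: ¥191,000 + ¥5,000 + ¥14,000 = ¥210,000
  Less exemption ¥64,000 → base ¥146,000
  ¥146,000 × 26% = ¥37,960

¥37,960 > ¥31,550, so the alternative minimum tax is the binding amount.

¥37,960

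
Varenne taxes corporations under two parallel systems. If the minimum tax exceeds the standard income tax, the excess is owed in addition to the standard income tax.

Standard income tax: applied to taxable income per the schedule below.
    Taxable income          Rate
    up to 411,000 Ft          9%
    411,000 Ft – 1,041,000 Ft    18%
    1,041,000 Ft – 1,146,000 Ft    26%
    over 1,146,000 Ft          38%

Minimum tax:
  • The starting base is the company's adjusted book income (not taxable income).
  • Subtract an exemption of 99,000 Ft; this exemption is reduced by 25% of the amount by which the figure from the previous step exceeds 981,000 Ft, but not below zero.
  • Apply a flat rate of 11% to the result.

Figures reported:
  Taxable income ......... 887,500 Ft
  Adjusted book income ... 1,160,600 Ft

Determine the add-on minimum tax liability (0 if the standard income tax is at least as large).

Minimum tax:
  Base (adjusted book income): 1,160,600 Ft
  Exemption: 99,000 Ft − 25% × (1,160,600 Ft − 981,000 Ft) = 99,000 Ft − 44,900 Ft = 54,100 Ft
  Base: 1,160,600 Ft − 54,100 Ft = 1,106,500 Ft
  1,106,500 Ft × 11% = 121,715 Ft

Standard income tax:
  411,000 Ft × 9% = 36,990 Ft
  476,500 Ft × 18% = 85,770 Ft
  → 122,760 Ft

121,715 Ft ≤ 122,760 Ft, so no add-on is due.

0 Ft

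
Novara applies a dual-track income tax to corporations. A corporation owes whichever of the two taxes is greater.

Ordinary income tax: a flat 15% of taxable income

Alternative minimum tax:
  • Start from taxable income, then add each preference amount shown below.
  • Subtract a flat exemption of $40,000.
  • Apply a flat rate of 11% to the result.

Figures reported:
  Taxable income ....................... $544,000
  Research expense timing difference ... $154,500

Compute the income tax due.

Alternative minimum tax:
  Adjusted income: $544,000 + $154,500 = $698,500
  Less exemption $40,000 → base $658,500
  $658,500 × 11% = $72,435

Ordinary income tax:
  $544,000 × 15% = $81,600

$81,600 > $72,435, so the ordinary income tax governs.

$81,600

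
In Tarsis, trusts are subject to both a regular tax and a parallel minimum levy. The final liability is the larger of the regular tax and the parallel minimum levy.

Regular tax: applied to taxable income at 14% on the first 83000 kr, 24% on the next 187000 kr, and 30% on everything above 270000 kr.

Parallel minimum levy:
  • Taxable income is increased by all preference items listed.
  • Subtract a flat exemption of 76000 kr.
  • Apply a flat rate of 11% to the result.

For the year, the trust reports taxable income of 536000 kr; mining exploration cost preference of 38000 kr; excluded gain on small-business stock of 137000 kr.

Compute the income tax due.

136300 kr

Regular tax:
  83000 kr × 14% = 11620 kr
  187000 kr × 24% = 44880 kr
  266000 kr × 30% = 79800 kr
  → 136300 kr

Parallel minimum levy:
  Adjusted income: 536000 kr + 38000 kr + 137000 kr = 711000 kr
  Less exemption 76000 kr → base 635000 kr
  635000 kr × 11% = 69850 kr

136300 kr > 69850 kr, so the regular tax governs.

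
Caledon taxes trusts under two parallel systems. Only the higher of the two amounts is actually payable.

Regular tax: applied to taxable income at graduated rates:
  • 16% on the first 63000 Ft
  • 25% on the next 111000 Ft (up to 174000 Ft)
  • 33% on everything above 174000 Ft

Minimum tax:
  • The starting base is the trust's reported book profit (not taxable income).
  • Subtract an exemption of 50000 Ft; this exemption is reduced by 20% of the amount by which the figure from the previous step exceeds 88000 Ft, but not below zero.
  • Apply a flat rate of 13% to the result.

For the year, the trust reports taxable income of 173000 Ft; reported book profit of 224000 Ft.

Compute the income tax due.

Minimum tax:
  Base (reported book profit): 224000 Ft
  Exemption: 50000 Ft − 20% × (224000 Ft − 88000 Ft) = 50000 Ft − 27200 Ft = 22800 Ft
  Base: 224000 Ft − 22800 Ft = 201200 Ft
  201200 Ft × 13% = 26156 Ft

Regular tax:
  63000 Ft × 16% = 10080 Ft
  110000 Ft × 25% = 27500 Ft
  → 37580 Ft

37580 Ft > 26156 Ft, so the regular tax governs.

37580 Ft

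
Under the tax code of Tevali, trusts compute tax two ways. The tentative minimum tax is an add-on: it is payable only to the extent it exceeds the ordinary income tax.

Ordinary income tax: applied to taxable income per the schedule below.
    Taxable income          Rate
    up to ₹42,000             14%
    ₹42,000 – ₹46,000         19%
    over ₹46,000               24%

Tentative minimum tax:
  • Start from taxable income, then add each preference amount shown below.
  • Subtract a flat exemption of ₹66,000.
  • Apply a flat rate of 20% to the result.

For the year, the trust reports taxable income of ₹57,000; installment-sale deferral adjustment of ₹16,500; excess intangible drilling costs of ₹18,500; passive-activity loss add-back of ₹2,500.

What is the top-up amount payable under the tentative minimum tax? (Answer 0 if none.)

₹0

Ordinary income tax:
  ₹42,000 × 14% = ₹5,880
  ₹4,000 × 19% = ₹760
  ₹11,000 × 24% = ₹2,640
  → ₹9,280

Tentative minimum tax:
  Adjusted income: ₹57,000 + ₹16,500 + ₹18,500 + ₹2,500 = ₹94,500
  Less exemption ₹66,000 → base ₹28,500
  ₹28,500 × 20% = ₹5,700

₹5,700 ≤ ₹9,280, so no add-on is due.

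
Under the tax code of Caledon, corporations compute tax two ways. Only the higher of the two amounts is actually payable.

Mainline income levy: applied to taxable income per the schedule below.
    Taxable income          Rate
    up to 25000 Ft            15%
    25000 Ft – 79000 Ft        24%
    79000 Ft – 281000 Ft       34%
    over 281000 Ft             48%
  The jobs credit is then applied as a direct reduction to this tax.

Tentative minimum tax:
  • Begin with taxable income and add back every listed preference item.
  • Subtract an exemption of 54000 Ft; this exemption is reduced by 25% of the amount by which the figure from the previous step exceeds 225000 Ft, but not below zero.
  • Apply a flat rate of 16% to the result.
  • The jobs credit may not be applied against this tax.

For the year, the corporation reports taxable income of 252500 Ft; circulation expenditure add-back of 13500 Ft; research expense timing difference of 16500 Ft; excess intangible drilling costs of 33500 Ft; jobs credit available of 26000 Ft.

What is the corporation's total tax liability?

49700 Ft

Mainline income levy:
  25000 Ft × 15% = 3750 Ft
  54000 Ft × 24% = 12960 Ft
  173500 Ft × 34% = 58990 Ft
  → 75700 Ft
  Less jobs credit 26000 Ft → 49700 Ft

Tentative minimum tax:
  Adjusted income: 252500 Ft + 13500 Ft + 16500 Ft + 33500 Ft = 316000 Ft
  Exemption: 54000 Ft − 25% × (316000 Ft − 225000 Ft) = 54000 Ft − 22750 Ft = 31250 Ft
  Base: 316000 Ft − 31250 Ft = 284750 Ft
  284750 Ft × 16% = 45560 Ft

49700 Ft > 45560 Ft, so the mainline income levy governs.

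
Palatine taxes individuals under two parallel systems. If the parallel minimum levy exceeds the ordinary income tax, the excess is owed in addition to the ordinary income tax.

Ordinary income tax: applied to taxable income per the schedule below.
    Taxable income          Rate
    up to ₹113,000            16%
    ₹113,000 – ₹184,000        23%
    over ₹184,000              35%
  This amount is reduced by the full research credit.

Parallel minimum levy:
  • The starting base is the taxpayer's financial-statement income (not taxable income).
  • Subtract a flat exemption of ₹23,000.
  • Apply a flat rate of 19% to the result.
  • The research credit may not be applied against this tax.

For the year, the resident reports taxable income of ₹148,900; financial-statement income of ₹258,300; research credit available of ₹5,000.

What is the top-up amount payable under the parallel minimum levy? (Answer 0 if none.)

₹23,370

Parallel minimum levy:
  Base (financial-statement income): ₹258,300
  Less exemption ₹23,000 → base ₹235,300
  ₹235,300 × 19% = ₹44,707

Ordinary income tax:
  ₹113,000 × 16% = ₹18,080
  ₹35,900 × 23% = ₹8,257
  → ₹26,337
  Less research credit ₹5,000 → ₹21,337

Excess of parallel minimum levy over ordinary income tax: ₹44,707 − ₹21,337 = ₹23,370.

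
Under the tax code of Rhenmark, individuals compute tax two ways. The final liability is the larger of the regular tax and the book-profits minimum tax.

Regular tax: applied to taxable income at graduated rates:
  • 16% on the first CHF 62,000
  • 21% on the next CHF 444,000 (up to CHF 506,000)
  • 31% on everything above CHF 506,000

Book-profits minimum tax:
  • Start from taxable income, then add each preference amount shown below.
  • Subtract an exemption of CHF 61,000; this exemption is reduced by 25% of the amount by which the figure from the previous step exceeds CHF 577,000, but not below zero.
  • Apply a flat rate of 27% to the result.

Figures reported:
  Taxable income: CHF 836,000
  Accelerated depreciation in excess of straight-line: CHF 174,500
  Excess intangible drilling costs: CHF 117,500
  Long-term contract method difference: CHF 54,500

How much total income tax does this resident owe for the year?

Book-profits minimum tax:
  Adjusted income: CHF 836,000 + CHF 174,500 + CHF 117,500 + CHF 54,500 = CHF 1,182,500
  Exemption: 25% × (CHF 1,182,500 − CHF 577,000) = CHF 151,375 ≥ CHF 61,000, so the exemption is fully phased out
  Base: CHF 1,182,500 − CHF 0 = CHF 1,182,500
  CHF 1,182,500 × 27% = CHF 319,275

Regular tax:
  CHF 62,000 × 16% = CHF 9,920
  CHF 444,000 × 21% = CHF 93,240
  CHF 330,000 × 31% = CHF 102,300
  → CHF 205,460

CHF 319,275 > CHF 205,460, so the book-profits minimum tax is the binding amount.

CHF 319,275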